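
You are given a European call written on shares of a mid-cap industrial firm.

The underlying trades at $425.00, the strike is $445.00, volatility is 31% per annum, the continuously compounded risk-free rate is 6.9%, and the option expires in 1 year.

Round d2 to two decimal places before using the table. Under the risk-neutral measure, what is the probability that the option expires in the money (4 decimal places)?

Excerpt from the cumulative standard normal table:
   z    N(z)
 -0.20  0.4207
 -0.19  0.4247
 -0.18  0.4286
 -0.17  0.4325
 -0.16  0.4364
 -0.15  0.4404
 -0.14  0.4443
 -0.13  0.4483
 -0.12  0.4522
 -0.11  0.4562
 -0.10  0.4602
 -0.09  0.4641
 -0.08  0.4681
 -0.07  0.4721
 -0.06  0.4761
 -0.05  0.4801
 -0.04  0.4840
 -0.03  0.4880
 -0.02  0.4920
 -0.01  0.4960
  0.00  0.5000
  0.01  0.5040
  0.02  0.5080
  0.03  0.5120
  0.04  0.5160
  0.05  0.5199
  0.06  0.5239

T = 1;  σ√T = 0.3100
d₁ = [ln(425/445) + (0.069 + 0.31²/2)·1] / 0.3100 = [-0.0460 + 0.1171] / 0.3100 = 0.2292 which rounds to 0.23
d₂ = d₁ − σ√T = 0.2292 − 0.3100 = -0.0808 which rounds to -0.08
Pr(exercise) under Q = N(d₂) = 0.4681

0.4681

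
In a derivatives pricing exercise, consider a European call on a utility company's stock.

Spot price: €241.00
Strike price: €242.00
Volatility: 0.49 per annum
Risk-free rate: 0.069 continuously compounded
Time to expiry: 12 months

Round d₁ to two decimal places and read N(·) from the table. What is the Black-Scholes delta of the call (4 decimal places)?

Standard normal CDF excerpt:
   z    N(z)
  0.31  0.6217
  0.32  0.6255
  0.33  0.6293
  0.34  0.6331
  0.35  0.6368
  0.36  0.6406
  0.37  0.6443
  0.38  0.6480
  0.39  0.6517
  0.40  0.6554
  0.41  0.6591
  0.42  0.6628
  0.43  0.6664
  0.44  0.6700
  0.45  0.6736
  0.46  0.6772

σ√T = 0.49·√1 = 0.4900
d₁ = [ln(241/242) + (0.069 + 0.49²/2)·1] / 0.4900 = [-0.0041 + 0.1890] / 0.4900 = 0.3774 which rounds to 0.38
N(d₁) = N(0.38) = 0.6480
Δ_call = N(d₁) = 0.6480

0.6480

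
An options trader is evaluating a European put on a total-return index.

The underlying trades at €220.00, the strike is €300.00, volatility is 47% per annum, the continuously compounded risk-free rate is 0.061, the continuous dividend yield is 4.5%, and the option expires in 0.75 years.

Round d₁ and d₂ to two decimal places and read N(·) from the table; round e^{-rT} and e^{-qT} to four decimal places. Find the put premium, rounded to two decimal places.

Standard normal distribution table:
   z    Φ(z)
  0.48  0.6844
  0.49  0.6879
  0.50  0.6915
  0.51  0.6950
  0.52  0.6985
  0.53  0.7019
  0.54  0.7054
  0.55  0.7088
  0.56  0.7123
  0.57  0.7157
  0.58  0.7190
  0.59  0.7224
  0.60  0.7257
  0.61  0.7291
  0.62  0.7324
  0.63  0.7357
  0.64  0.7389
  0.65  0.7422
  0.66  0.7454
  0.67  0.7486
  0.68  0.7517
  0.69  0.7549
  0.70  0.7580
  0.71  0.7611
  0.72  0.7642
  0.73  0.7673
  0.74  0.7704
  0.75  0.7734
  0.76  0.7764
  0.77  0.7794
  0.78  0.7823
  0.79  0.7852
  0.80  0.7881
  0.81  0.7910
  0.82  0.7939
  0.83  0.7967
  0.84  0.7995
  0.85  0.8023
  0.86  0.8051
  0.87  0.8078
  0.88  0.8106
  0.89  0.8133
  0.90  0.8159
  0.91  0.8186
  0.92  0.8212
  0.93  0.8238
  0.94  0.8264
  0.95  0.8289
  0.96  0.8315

σ√T = 0.47·√0.75 = 0.4070
ln(S/K) + (r − q + σ²/2)T = ln(220/300) + (0.061 − 0.045 + 0.47²/2)·0.75 = -0.3102 + 0.0948 = -0.2153
d₁ = -0.2153 / 0.4070 = -0.5290 ≈ -0.53
d₂ = d₁ − σ√T = -0.5290 − 0.4070 = -0.9360 ≈ -0.94
e^(−qT) = e^(−0.045·0.75) = 0.9668;  e^(−rT) = e^(−0.061·0.75) = 0.9553
N(−d₂) = N(0.94) = 0.8264;  N(−d₁) = N(0.53) = 0.7019
P = 300·0.9553·0.8264 − 220·0.9668·0.7019 = 236.8380 − 149.2913 = 87.5467

€87.55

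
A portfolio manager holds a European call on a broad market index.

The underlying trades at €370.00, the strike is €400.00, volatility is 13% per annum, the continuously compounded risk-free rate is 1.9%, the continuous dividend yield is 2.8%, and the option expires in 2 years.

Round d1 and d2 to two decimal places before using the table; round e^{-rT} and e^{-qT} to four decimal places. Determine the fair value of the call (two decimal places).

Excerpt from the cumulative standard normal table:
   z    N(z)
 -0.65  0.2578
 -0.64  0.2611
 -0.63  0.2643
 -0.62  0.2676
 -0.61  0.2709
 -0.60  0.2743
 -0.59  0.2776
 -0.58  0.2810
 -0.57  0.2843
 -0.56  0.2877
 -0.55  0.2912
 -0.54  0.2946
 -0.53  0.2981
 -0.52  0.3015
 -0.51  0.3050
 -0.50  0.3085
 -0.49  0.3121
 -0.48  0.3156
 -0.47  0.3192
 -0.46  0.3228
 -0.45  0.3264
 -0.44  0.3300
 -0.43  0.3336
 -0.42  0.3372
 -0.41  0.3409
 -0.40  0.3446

€12.39

T = 2;  σ√T = 0.1838
d₁ = [ln(370/400) + (0.019 − 0.028 + ½·0.13²)·2] / (σ√T) = (-0.0780 − 0.0011) / 0.1838 = -0.4300 ≈ -0.43
d₂ = -0.4300 − 0.1838 = -0.6139 ≈ -0.61
exp(−qT) = exp(−0.028·2) = 0.9455;  exp(−rT) = exp(−0.019·2) = 0.9627
N(d₁) = N(-0.43) = 0.3336;  N(d₂) = N(-0.61) = 0.2709
C = 370·0.9455·0.3336 − 400·0.9627·0.2709 = 116.7050 − 104.3182 = 12.3868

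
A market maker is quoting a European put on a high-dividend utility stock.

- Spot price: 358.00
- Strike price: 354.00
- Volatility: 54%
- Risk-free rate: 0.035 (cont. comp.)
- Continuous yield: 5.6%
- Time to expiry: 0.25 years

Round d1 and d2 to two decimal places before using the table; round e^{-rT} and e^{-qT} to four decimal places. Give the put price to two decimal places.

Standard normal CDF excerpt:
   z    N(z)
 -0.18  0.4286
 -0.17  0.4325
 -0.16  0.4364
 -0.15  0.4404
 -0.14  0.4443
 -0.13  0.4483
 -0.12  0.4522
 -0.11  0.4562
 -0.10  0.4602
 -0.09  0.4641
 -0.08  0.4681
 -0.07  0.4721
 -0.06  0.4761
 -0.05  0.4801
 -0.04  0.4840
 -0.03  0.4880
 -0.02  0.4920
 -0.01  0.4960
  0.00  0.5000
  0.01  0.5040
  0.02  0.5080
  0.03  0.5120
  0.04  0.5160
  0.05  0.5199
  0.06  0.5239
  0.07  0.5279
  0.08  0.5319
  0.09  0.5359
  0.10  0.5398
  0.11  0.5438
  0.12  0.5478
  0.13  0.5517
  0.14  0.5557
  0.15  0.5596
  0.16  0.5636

36.77

σ√T = 0.54 × 0.5000 = 0.2700
d₁ = [ln(358/354) + (0.035 − 0.056 + 0.54²/2)·0.25] / 0.2700 = [0.0112 + 0.0312] / 0.2700 = 0.1572 which rounds to 0.16
d₂ = d₁ − σ√T = 0.1572 − 0.2700 = -0.1128 which rounds to -0.11
exp(−qT) = exp(−0.056·0.25) = 0.9861;  exp(−rT) = exp(−0.035·0.25) = 0.9913
P = 354·0.9913·N(0.11) − 358·0.9861·N(-0.16) = 354·0.9913·0.5438 − 358·0.9861·0.4364 = 190.8304 − 154.0596 = 36.7708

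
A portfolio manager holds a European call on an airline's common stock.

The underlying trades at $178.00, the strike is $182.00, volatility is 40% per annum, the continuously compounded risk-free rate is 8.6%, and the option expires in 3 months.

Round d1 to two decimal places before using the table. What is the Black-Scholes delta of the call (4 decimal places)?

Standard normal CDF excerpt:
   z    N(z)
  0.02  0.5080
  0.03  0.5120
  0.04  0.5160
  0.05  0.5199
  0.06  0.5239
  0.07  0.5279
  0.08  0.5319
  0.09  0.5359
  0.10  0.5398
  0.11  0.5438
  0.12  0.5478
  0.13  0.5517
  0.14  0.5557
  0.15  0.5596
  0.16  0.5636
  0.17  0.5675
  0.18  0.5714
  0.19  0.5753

0.5398

σ√T = 0.4·√0.25 = 0.2000
ln(S/K) + (r + σ²/2)T = ln(178/182) + (0.086 + 0.4²/2)·0.25 = -0.0222 + 0.0415 = 0.0193
d₁ = 0.0193 / 0.2000 = 0.0964 ⇒ 0.10
N(d₁) = N(0.10) = 0.5398
Δ_call = N(d₁) = 0.5398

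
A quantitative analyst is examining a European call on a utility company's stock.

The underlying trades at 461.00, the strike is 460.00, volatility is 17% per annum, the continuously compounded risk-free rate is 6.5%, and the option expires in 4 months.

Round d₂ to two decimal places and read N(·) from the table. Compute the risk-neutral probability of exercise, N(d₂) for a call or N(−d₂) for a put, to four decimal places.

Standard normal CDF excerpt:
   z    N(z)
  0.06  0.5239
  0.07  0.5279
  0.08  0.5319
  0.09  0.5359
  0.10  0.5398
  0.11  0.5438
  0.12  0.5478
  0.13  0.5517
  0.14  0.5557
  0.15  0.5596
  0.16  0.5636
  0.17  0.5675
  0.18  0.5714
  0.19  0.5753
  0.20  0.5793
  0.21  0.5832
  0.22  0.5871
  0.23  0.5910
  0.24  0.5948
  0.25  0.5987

σ√T = 0.17·√0.3333 = 0.0981
ln(S/K) + (r + σ²/2)T = ln(461/460) + (0.065 + 0.17²/2)·0.3333 = 0.0022 + 0.0265 = 0.0287
d₁ = 0.0287 / 0.0981 = 0.2920 which rounds to 0.29
d₂ = d₁ − σ√T = 0.2920 − 0.0981 = 0.1938 which rounds to 0.19
Risk-neutral Pr[S_T > K] = N(d₂) = N(0.19) = 0.5753

0.5753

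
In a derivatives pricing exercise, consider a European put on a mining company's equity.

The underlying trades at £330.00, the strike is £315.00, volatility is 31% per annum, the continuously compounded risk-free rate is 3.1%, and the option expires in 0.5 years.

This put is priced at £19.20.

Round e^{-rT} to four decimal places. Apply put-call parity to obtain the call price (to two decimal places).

£39.05

exp(−rT) = exp(−0.031·0.5) = 0.9846
Put-call parity: C − P = S − K·e^(−rT) = 330 − 315·0.9846 = 330 − 310.1490 = 19.8510
C = P + (C − P) = 19.20 + (19.8510) = 39.0510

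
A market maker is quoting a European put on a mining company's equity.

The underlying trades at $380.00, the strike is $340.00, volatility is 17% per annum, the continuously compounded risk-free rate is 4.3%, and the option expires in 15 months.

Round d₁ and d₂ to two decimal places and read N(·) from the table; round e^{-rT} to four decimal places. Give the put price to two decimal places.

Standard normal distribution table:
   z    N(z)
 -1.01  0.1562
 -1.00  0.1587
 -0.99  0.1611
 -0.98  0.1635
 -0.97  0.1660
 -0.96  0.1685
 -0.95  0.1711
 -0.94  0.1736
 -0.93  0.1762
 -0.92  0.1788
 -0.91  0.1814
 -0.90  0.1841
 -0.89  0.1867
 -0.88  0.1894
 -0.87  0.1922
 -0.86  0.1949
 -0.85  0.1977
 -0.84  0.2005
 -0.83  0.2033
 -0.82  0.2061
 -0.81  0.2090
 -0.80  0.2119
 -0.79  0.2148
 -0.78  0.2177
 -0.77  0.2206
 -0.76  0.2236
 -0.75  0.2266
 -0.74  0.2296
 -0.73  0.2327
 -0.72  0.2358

$7.05

T = 1.25;  σ√T = 0.1901
ln(S/K) + (r + σ²/2)T = ln(380/340) + (0.043 + 0.17²/2)·1.25 = 0.1112 + 0.0718 = 0.1830
d₁ = 0.1830 / 0.1901 = 0.9630 ⇒ 0.96
d₂ = d₁ − σ√T = 0.9630 − 0.1901 = 0.7730 ⇒ 0.77
e^(−rT) = e^(−0.043·1.25) = 0.9477
N(−d₂) = N(-0.77) = 0.2206;  N(−d₁) = N(-0.96) = 0.1685
P = 340·0.9477·0.2206 − 380·0.1685 = 71.0813 − 64.0300 = 7.0513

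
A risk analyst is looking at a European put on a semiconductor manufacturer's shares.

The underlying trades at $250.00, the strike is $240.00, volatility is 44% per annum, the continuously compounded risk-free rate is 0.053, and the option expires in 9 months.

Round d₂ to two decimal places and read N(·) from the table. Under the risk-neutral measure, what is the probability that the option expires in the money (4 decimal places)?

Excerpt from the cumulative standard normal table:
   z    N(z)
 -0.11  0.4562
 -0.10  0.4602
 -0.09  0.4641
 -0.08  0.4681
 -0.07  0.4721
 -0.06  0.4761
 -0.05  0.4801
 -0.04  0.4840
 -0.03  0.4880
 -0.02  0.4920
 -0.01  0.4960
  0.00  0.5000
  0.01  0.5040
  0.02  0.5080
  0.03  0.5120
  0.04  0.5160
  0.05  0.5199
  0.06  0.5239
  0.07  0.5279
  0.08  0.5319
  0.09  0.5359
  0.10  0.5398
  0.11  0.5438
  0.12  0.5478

0.4920

σ√T = 0.44 × 0.8660 = 0.3811
d₁ = [ln(250/240) + (0.053 + 0.44²/2)·0.75] / 0.3811 = [0.0408 + 0.1123] / 0.3811 = 0.4020 ⇒ 0.40
d₂ = d₁ − σ√T = 0.4020 − 0.3811 = 0.0209 ⇒ 0.02
Pr(exercise) under Q = N(−d₂) = N(-0.02) = 0.4920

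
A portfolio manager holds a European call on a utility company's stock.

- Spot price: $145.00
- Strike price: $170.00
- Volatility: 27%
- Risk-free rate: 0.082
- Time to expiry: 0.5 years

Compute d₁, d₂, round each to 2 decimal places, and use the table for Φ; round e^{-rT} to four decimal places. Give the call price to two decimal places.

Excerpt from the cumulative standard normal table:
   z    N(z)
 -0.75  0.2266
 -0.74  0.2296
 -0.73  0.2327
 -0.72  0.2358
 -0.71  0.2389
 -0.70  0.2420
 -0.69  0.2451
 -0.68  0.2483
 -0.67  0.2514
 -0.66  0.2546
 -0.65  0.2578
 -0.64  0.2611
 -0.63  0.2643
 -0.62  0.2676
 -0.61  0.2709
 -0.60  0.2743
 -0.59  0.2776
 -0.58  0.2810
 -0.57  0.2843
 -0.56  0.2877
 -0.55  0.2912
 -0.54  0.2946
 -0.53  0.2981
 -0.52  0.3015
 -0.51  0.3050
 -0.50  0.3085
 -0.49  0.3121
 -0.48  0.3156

$4.74

σ√T = 0.27·√0.5 = 0.1909
ln(S/K) + (r + σ²/2)T = ln(145/170) + (0.082 + 0.27²/2)·0.5 = -0.1591 + 0.0592 = -0.0998
d₁ = -0.0998 / 0.1909 = -0.5229 ⇒ -0.52
d₂ = d₁ − σ√T = -0.5229 − 0.1909 = -0.7139 ⇒ -0.71
e^(−rT) = e^(−0.082·0.5) = 0.9598
N(d₁) = N(-0.52) = 0.3015;  N(d₂) = N(-0.71) = 0.2389
C = 145·0.3015 − 170·0.9598·0.2389 = 43.7175 − 38.9804 = 4.7371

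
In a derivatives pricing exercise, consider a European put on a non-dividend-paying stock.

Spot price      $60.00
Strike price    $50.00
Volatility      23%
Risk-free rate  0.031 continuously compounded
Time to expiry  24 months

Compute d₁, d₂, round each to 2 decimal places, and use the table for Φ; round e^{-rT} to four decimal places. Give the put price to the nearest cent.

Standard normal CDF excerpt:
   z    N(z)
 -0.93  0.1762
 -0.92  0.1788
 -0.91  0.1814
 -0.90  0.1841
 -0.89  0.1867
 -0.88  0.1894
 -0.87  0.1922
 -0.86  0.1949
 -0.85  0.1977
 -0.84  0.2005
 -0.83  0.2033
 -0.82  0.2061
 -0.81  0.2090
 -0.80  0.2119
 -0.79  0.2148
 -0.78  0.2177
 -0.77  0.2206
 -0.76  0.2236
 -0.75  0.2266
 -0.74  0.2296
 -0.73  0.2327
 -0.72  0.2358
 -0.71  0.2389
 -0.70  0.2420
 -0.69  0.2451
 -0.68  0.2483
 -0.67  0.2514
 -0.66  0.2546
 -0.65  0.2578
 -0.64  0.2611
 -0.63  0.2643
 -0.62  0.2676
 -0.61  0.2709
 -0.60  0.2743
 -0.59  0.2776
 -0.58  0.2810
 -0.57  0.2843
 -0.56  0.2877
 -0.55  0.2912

σ√T = 0.23 × 1.4142 = 0.3253
ln(S/K) + (r + σ²/2)T = ln(60/50) + (0.031 + 0.23²/2)·2 = 0.1823 + 0.1149 = 0.2972
d₁ = 0.2972 / 0.3253 = 0.9138 → 0.91
d₂ = d₁ − σ√T = 0.9138 − 0.3253 = 0.5885 → 0.59
e^(−rT) = e^(−0.031·2) = 0.9399
N(−d₂) = N(-0.59) = 0.2776;  N(−d₁) = N(-0.91) = 0.1814
P = 50·0.9399·0.2776 − 60·0.1814 = 13.0458 − 10.8840 = 2.1618

$2.16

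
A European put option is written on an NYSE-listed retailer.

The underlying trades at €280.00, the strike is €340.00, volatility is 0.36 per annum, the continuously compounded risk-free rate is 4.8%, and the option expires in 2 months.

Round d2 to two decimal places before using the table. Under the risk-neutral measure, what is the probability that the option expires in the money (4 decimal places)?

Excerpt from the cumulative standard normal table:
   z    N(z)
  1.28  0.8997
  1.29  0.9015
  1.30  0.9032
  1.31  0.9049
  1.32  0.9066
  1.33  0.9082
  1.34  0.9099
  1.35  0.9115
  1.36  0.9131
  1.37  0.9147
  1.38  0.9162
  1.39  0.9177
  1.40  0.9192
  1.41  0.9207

σ√T = 0.36 × 0.4082 = 0.1470
d₁ = [ln(280/340) + (0.048 + ½·0.36²)·0.1667] / (σ√T) = (-0.1942 + 0.0188) / 0.1470 = -1.1931 ≈ -1.19
d₂ = -1.1931 − 0.1470 = -1.3401 ≈ -1.34
Pr(exercise) under Q = N(−d₂) = N(1.34) = 0.9099

0.9099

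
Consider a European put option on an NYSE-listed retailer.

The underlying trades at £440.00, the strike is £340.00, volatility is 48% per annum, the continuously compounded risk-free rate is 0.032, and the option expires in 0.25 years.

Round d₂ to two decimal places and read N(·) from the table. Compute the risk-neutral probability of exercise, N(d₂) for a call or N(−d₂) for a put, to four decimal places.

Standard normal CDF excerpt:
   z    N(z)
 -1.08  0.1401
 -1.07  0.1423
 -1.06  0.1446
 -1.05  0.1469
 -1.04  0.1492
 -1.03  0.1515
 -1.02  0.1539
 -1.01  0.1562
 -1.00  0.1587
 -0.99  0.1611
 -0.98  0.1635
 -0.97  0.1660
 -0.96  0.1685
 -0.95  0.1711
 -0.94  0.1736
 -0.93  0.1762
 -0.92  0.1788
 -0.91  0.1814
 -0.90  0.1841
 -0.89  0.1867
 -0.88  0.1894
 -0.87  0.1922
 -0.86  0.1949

0.1611

σ√T = 0.48·√0.25 = 0.2400
d₁ = [ln(440/340) + (0.032 + 0.48²/2)·0.25] / 0.2400 = [0.2578 + 0.0368] / 0.2400 = 1.2276 ≈ 1.23
d₂ = d₁ − σ√T = 1.2276 − 0.2400 = 0.9876 ≈ 0.99
Pr(exercise) under Q = N(−d₂) = N(-0.99) = 0.1611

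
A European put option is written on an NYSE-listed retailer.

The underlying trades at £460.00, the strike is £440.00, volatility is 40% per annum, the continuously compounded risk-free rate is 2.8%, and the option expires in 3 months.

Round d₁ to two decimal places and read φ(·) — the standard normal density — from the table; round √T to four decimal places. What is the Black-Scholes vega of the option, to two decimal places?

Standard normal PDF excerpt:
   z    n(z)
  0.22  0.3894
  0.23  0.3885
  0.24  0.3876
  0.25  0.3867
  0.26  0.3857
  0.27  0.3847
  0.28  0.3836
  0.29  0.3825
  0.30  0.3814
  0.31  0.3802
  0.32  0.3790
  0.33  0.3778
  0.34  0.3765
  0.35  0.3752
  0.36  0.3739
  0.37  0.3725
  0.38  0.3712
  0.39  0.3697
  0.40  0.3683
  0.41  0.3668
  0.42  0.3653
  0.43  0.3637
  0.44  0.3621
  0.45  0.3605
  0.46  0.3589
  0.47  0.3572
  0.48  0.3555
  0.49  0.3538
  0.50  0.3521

σ√T = 0.4 × 0.5000 = 0.2000
d₁ = [ln(460/440) + (0.028 + 0.4²/2)·0.25] / 0.2000 = [0.0445 + 0.0270] / 0.2000 = 0.3573 ⇒ 0.36
√T = √0.25 = 0.5000
φ(d₁) = φ(0.36) = 0.3739
vega = S·φ(d₁)·√T = 460·0.3739·0.5000 = 85.9970
(Vega is the same for a European call and put with the same parameters.)

86.00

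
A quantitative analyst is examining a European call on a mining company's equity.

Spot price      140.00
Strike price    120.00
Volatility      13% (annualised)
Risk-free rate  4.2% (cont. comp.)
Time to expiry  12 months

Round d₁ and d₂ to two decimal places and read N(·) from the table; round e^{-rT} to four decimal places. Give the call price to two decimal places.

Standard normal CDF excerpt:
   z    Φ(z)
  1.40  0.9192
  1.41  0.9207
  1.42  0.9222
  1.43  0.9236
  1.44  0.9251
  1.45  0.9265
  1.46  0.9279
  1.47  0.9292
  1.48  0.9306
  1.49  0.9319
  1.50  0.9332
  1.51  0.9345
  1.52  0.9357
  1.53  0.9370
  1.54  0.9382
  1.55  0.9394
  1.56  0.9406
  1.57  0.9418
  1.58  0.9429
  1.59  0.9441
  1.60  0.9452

25.40

T = 1;  σ√T = 0.1300
ln(S/K) + (r + σ²/2)T = ln(140/120) + (0.042 + 0.13²/2)·1 = 0.1542 + 0.0505 = 0.2046
d₁ = 0.2046 / 0.1300 = 1.5739 ⇒ 1.57
d₂ = d₁ − σ√T = 1.5739 − 0.1300 = 1.4439 ⇒ 1.44
exp(−rT) = exp(−0.042·1) = 0.9589
C = 140·N(1.57) − 120·0.9589·N(1.44) = 140·0.9418 − 120·0.9589·0.9251 = 131.8520 − 106.4494 = 25.4026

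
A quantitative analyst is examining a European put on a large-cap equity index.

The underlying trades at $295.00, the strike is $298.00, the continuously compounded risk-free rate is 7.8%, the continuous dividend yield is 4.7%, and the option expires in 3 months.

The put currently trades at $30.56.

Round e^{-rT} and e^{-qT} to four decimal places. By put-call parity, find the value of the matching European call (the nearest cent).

$29.86

exp(−qT) = exp(−0.047·0.25) = 0.9883;  exp(−rT) = exp(−0.078·0.25) = 0.9807
Put-call parity: C − P = S·e^(−qT) − K·e^(−rT) = 295·0.9883 − 298·0.9807 = 291.5485 − 292.2486 = -0.7001
C = P + (C − P) = 30.56 + (-0.7001) = 29.8599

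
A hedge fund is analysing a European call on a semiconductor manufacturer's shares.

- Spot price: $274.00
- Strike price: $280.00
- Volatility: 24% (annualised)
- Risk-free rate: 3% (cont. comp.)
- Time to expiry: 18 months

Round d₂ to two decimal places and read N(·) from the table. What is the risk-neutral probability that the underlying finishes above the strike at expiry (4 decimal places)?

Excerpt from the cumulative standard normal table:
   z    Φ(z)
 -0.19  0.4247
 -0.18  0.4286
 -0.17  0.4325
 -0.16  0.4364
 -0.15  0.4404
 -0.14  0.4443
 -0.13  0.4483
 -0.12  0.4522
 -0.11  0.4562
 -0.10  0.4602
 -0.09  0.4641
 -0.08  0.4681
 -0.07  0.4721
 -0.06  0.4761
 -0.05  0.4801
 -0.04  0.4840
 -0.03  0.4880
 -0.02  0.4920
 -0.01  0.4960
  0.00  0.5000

σ√T = 0.24 × 1.2247 = 0.2939
d₁ = [ln(274/280) + (0.03 + ½·0.24²)·1.5] / (σ√T) = (-0.0217 + 0.0882) / 0.2939 = 0.2264 ≈ 0.23
d₂ = 0.2264 − 0.2939 = -0.0676 ≈ -0.07
Risk-neutral Pr[S_T > K] = N(d₂) = N(-0.07) = 0.4721

0.4721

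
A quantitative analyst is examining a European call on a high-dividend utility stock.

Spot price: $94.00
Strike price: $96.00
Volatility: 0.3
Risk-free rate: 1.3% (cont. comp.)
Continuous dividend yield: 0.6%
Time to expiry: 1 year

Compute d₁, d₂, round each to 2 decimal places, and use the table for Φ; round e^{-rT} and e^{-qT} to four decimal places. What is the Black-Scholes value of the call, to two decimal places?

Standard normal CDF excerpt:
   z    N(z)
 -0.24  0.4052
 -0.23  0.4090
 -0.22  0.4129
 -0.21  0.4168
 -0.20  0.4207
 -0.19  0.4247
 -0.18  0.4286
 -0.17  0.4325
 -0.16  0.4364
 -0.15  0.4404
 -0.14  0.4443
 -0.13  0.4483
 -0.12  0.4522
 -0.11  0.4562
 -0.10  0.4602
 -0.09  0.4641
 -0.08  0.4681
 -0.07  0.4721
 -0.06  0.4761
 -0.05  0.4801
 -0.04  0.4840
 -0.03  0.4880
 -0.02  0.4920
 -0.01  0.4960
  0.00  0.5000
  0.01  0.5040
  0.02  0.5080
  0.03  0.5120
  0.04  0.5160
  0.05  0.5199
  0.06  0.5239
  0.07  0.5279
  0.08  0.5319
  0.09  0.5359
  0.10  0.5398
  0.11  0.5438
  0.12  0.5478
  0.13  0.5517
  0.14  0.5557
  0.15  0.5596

$10.57

σ√T = 0.3 × 1.0000 = 0.3000
ln(S/K) + (r − q + σ²/2)T = ln(94/96) + (0.013 − 0.006 + 0.3²/2)·1 = -0.0211 + 0.0520 = 0.0309
d₁ = 0.0309 / 0.3000 = 0.1032 ≈ 0.10
d₂ = d₁ − σ√T = 0.1032 − 0.3000 = -0.1968 ≈ -0.20
e^(−qT) = e^(−0.006·1) = 0.9940;  e^(−rT) = e^(−0.013·1) = 0.9871
N(d₁) = N(0.10) = 0.5398;  N(d₂) = N(-0.20) = 0.4207
C = 94·0.9940·0.5398 − 96·0.9871·0.4207 = 50.4368 − 39.8662 = 10.5705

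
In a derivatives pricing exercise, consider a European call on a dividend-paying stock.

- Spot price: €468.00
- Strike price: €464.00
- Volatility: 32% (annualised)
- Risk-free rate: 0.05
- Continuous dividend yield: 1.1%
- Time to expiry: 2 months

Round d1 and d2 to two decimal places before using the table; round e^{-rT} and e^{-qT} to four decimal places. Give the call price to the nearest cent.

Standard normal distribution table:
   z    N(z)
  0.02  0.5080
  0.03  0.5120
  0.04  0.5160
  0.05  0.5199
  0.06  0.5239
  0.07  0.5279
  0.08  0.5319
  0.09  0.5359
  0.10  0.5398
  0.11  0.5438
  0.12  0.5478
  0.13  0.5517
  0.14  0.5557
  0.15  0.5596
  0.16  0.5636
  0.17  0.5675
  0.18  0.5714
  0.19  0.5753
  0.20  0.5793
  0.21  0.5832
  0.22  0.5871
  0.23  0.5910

σ√T = 0.32 × 0.4082 = 0.1306
d₁ = [ln(468/464) + (0.05 − 0.011 + 0.32²/2)·0.1667] / 0.1306 = [0.0086 + 0.0150] / 0.1306 = 0.1808 ⇒ 0.18
d₂ = d₁ − σ√T = 0.1808 − 0.1306 = 0.0501 ⇒ 0.05
e^(−qT) = e^(−0.011·0.1667) = 0.9982;  e^(−rT) = e^(−0.05·0.1667) = 0.9917
N(d₁) = N(0.18) = 0.5714;  N(d₂) = N(0.05) = 0.5199
C = 468·0.9982·0.5714 − 464·0.9917·0.5199 = 266.9339 − 239.2314 = 27.7025

€27.70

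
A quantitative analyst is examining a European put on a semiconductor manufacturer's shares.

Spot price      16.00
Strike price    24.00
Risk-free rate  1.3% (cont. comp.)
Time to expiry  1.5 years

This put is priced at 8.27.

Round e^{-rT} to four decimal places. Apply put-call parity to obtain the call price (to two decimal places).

0.73

e^(−rT) = e^(−0.013·1.5) = 0.9807
Put-call parity: C − P = S − K·e^(−rT) = 16 − 24·0.9807 = 16 − 23.5368 = -7.5368
C = P + (C − P) = 8.27 + (-7.5368) = 0.7332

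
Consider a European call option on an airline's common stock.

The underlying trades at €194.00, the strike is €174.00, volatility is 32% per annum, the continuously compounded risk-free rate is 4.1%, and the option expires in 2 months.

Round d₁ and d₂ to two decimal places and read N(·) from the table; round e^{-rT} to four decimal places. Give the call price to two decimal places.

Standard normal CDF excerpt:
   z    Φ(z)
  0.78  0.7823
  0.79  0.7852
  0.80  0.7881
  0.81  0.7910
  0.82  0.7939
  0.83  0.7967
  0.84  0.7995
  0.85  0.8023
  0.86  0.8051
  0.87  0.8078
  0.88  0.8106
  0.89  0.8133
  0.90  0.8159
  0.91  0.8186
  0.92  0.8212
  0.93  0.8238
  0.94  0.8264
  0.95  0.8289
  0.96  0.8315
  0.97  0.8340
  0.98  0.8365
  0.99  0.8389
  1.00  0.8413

€23.61

T = 0.1667;  σ√T = 0.1306
ln(S/K) + (r + σ²/2)T = ln(194/174) + (0.041 + 0.32²/2)·0.1667 = 0.1088 + 0.0154 = 0.1242
d₁ = 0.1242 / 0.1306 = 0.9505 which rounds to 0.95
d₂ = d₁ − σ√T = 0.9505 − 0.1306 = 0.8198 which rounds to 0.82
exp(−rT) = exp(−0.041·0.1667) = 0.9932
N(d₁) = N(0.95) = 0.8289;  N(d₂) = N(0.82) = 0.7939
C = 194·0.8289 − 174·0.9932·0.7939 = 160.8066 − 137.1993 = 23.6073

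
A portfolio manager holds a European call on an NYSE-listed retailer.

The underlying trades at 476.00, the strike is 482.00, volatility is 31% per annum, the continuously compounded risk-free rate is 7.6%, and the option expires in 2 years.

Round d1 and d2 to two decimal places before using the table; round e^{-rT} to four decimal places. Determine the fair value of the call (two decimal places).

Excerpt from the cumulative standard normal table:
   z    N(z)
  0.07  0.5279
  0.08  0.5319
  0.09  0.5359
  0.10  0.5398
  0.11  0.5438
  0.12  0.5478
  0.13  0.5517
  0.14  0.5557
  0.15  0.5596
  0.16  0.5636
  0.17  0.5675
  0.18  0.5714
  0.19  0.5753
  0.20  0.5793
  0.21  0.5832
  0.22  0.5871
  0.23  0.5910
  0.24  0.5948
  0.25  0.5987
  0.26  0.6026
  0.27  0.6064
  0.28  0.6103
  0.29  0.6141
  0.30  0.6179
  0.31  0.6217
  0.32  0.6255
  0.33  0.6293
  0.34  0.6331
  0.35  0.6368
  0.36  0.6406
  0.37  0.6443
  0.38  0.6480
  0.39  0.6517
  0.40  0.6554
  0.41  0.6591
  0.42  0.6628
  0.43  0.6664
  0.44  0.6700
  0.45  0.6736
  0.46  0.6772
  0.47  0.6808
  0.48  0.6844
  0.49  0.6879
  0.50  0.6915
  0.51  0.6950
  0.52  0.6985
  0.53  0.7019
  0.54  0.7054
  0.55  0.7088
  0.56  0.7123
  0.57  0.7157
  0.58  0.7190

112.27

σ√T = 0.31·√2 = 0.4384
d₁ = [ln(476/482) + (0.076 + 0.31²/2)·2] / 0.4384 = [-0.0125 + 0.2481] / 0.4384 = 0.5373 → 0.54
d₂ = d₁ − σ√T = 0.5373 − 0.4384 = 0.0989 → 0.10
e^(−rT) = e^(−0.076·2) = 0.8590
N(d₁) = N(0.54) = 0.7054;  N(d₂) = N(0.10) = 0.5398
C = 476·0.7054 − 482·0.8590·0.5398 = 335.7704 − 223.4977 = 112.2727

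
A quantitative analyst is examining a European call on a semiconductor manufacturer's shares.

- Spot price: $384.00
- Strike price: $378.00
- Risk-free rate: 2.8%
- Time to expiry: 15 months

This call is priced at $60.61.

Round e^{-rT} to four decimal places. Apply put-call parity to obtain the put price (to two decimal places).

exp(−rT) = exp(−0.028·1.25) = 0.9656
Put-call parity: C − P = S − K·e^(−rT) = 384 − 378·0.9656 = 384 − 364.9968 = 19.0032
P = C − (C − P) = 60.61 − (19.0032) = 41.6068

$41.61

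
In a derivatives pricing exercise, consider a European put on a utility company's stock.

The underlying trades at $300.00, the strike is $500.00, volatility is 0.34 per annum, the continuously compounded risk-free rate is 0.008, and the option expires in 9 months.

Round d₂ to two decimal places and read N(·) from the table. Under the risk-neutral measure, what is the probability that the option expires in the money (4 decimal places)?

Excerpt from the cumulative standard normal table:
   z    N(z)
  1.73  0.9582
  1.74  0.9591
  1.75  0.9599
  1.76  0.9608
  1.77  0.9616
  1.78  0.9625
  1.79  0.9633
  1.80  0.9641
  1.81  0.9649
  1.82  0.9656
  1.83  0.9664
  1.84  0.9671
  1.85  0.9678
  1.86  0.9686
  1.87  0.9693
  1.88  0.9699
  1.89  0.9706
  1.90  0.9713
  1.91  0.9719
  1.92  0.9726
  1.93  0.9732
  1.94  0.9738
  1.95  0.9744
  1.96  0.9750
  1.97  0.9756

0.9686

σ√T = 0.34·√0.75 = 0.2944
d₁ = [ln(300/500) + (0.008 + 0.34²/2)·0.75] / 0.2944 = [-0.5108 + 0.0494] / 0.2944 = -1.5673 which rounds to -1.57
d₂ = d₁ − σ√T = -1.5673 − 0.2944 = -1.8617 which rounds to -1.86
Pr(exercise) under Q = N(−d₂) = N(1.86) = 0.9686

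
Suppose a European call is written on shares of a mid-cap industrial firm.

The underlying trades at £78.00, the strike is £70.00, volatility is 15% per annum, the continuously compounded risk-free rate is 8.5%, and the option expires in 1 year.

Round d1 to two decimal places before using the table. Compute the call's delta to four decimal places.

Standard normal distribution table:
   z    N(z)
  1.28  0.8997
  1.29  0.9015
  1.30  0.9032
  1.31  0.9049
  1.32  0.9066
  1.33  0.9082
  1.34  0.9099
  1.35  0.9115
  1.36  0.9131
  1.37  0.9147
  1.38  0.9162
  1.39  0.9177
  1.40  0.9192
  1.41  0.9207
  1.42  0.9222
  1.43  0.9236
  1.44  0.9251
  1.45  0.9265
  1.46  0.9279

T = 1;  σ√T = 0.1500
d₁ = [ln(78/70) + (0.085 + 0.15²/2)·1] / 0.1500 = [0.1082 + 0.0963] / 0.1500 = 1.3631 ≈ 1.36
N(d₁) = N(1.36) = 0.9131
Δ_call = N(d₁) = 0.9131

0.9131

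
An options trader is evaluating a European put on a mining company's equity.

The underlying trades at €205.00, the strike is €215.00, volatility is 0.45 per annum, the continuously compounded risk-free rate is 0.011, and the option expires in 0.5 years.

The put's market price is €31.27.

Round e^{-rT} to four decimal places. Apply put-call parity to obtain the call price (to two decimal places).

€22.45

exp(−rT) = exp(−0.011·0.5) = 0.9945
Put-call parity: C − P = S − K·e^(−rT) = 205 − 215·0.9945 = 205 − 213.8175 = -8.8175
C = P + (C − P) = 31.27 + (-8.8175) = 22.4525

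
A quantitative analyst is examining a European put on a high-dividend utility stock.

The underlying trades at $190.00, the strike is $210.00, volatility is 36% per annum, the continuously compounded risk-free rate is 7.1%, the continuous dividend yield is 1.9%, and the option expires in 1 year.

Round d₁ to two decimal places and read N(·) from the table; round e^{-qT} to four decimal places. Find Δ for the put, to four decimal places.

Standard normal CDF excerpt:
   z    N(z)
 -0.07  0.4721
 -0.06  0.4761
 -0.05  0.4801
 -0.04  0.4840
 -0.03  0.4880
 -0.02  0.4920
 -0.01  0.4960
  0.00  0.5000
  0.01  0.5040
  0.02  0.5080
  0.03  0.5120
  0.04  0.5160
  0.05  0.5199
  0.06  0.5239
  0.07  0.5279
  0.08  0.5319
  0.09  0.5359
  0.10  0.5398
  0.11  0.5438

σ√T = 0.36·√1 = 0.3600
ln(S/K) + (r − q + σ²/2)T = ln(190/210) + (0.071 − 0.019 + 0.36²/2)·1 = -0.1001 + 0.1168 = 0.0167
d₁ = 0.0167 / 0.3600 = 0.0464 ⇒ 0.05
N(d₁) = N(0.05) = 0.5199
Δ_put = e^(−qT)·(N(d₁) − 1) = 0.9812·(0.5199 − 1) = -0.4711

-0.4711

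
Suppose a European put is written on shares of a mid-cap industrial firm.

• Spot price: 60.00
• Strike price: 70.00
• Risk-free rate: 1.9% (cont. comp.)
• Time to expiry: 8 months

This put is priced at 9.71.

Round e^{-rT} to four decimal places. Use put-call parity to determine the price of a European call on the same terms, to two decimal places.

e^(−rT) = e^(−0.019·0.6667) = 0.9874
Put-call parity: C − P = S − K·e^(−rT) = 60 − 70·0.9874 = 60 − 69.1180 = -9.1180
C = P + (C − P) = 9.71 + (-9.1180) = 0.5920

0.59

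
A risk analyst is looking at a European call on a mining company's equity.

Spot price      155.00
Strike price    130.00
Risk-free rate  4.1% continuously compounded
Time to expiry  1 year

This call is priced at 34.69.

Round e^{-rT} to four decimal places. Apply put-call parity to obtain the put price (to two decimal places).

e^(−rT) = e^(−0.041·1) = 0.9598
Put-call parity: C − P = S − K·e^(−rT) = 155 − 130·0.9598 = 155 − 124.7740 = 30.2260
P = C − (C − P) = 34.69 − (30.2260) = 4.4640

4.46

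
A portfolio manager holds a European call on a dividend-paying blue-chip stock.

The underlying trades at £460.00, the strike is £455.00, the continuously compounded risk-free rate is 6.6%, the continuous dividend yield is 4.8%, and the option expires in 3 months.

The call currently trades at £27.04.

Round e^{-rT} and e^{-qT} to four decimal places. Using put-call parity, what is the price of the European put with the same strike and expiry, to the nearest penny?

£20.05

e^(−qT) = e^(−0.048·0.25) = 0.9881;  e^(−rT) = e^(−0.066·0.25) = 0.9836
Put-call parity: C − P = S·e^(−qT) − K·e^(−rT) = 460·0.9881 − 455·0.9836 = 454.5260 − 447.5380 = 6.9880
P = C − (C − P) = 27.04 − (6.9880) = 20.0520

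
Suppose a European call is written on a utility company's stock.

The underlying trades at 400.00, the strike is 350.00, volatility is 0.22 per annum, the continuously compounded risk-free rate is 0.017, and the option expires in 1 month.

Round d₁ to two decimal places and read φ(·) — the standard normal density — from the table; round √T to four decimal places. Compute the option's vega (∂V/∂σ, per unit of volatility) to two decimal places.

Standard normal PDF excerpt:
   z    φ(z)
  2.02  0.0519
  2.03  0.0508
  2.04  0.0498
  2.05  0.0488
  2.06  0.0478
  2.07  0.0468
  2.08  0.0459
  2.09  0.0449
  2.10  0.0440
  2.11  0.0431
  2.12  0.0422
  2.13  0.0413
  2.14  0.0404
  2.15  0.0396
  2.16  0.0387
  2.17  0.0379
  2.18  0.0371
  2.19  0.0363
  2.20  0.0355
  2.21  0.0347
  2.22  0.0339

4.47

T = 0.08333;  σ√T = 0.0635
ln(S/K) + (r + σ²/2)T = ln(400/350) + (0.017 + 0.22²/2)·0.08333 = 0.1335 + 0.0034 = 0.1370
d₁ = 0.1370 / 0.0635 = 2.1566 → 2.16
√T = √0.08333 = 0.2887
φ(d₁) = φ(2.16) = 0.0387
vega = S·φ(d₁)·√T = 400·0.0387·0.2887 = 4.4691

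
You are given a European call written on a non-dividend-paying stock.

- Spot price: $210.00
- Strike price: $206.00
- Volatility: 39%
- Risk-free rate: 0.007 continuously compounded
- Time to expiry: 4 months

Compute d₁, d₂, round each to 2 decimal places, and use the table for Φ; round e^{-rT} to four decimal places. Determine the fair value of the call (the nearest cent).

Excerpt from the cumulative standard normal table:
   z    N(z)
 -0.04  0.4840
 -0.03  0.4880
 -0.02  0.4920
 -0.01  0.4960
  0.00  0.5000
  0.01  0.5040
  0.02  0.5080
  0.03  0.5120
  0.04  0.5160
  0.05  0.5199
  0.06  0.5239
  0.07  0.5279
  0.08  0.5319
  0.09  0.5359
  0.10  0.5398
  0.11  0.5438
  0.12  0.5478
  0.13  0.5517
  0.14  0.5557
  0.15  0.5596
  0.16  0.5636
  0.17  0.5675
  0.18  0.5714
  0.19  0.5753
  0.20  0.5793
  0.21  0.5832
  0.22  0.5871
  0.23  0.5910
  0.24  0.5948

$21.35

T = 0.3333;  σ√T = 0.2252
d₁ = [ln(210/206) + (0.007 + ½·0.39²)·0.3333] / (σ√T) = (0.0192 + 0.0277) / 0.2252 = 0.2084 → 0.21
d₂ = 0.2084 − 0.2252 = -0.0168 → -0.02
e^(−rT) = e^(−0.007·0.3333) = 0.9977
N(d₁) = N(0.21) = 0.5832;  N(d₂) = N(-0.02) = 0.4920
C = 210·0.5832 − 206·0.9977·0.4920 = 122.4720 − 101.1189 = 21.3531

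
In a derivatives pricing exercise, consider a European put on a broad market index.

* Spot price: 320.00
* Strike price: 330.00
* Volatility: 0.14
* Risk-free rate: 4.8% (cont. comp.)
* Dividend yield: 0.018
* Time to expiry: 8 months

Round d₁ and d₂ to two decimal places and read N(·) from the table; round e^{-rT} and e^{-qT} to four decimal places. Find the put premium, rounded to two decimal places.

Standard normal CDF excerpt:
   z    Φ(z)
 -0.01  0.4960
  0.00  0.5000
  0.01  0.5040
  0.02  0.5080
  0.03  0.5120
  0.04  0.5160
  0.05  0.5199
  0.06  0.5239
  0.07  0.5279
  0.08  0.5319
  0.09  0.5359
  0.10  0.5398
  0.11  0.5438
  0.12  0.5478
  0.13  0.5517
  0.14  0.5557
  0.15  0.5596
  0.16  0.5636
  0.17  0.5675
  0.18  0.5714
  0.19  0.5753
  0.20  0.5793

15.70

σ√T = 0.14 × 0.8165 = 0.1143
d₁ = [ln(320/330) + (0.048 − 0.018 + ½·0.14²)·0.6667] / (σ√T) = (-0.0308 + 0.0265) / 0.1143 = -0.0371 → -0.04
d₂ = -0.0371 − 0.1143 = -0.1514 → -0.15
exp(−qT) = exp(−0.018·0.6667) = 0.9881;  exp(−rT) = exp(−0.048·0.6667) = 0.9685
P = 330·0.9685·N(0.15) − 320·0.9881·N(0.04) = 330·0.9685·0.5596 − 320·0.9881·0.5160 = 178.8510 − 163.1551 = 15.6959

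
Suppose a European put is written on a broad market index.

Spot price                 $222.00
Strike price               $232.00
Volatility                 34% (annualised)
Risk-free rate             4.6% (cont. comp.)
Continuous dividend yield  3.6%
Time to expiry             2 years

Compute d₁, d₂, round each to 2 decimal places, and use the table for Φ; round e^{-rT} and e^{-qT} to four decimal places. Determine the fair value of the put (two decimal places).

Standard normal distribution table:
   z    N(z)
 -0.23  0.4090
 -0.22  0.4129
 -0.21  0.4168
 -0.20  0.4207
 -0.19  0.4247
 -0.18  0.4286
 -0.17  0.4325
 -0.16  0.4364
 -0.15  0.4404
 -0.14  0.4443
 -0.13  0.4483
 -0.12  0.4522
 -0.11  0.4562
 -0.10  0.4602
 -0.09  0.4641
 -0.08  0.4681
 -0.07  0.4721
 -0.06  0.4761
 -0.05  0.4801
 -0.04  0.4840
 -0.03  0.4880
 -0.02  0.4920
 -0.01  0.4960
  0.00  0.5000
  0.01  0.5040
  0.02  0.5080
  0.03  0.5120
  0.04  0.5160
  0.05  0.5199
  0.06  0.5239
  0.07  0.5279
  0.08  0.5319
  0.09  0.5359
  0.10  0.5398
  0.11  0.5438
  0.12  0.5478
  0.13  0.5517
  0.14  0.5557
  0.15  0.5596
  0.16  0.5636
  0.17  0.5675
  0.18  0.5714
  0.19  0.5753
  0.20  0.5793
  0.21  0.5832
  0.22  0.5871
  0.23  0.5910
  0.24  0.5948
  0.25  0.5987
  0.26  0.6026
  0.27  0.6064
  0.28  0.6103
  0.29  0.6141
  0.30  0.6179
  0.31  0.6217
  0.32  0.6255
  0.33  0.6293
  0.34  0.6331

$42.22

σ√T = 0.34 × 1.4142 = 0.4808
ln(S/K) + (r − q + σ²/2)T = ln(222/232) + (0.046 − 0.036 + 0.34²/2)·2 = -0.0441 + 0.1356 = 0.0915
d₁ = 0.0915 / 0.4808 = 0.1904 ⇒ 0.19
d₂ = d₁ − σ√T = 0.1904 − 0.4808 = -0.2905 ⇒ -0.29
e^(−qT) = e^(−0.036·2) = 0.9305;  e^(−rT) = e^(−0.046·2) = 0.9121
N(−d₂) = N(0.29) = 0.6141;  N(−d₁) = N(-0.19) = 0.4247
P = 232·0.9121·0.6141 − 222·0.9305·0.4247 = 129.9480 − 87.7307 = 42.2173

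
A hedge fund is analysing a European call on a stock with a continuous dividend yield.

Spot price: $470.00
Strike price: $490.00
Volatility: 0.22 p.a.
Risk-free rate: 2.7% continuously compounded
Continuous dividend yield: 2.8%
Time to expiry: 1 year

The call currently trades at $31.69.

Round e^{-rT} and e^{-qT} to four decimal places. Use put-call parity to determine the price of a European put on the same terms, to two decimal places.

exp(−qT) = exp(−0.028·1) = 0.9724;  exp(−rT) = exp(−0.027·1) = 0.9734
Put-call parity: C − P = S·e^(−qT) − K·e^(−rT) = 470·0.9724 − 490·0.9734 = 457.0280 − 476.9660 = -19.9380
P = C − (C − P) = 31.69 − (-19.9380) = 51.6280

$51.63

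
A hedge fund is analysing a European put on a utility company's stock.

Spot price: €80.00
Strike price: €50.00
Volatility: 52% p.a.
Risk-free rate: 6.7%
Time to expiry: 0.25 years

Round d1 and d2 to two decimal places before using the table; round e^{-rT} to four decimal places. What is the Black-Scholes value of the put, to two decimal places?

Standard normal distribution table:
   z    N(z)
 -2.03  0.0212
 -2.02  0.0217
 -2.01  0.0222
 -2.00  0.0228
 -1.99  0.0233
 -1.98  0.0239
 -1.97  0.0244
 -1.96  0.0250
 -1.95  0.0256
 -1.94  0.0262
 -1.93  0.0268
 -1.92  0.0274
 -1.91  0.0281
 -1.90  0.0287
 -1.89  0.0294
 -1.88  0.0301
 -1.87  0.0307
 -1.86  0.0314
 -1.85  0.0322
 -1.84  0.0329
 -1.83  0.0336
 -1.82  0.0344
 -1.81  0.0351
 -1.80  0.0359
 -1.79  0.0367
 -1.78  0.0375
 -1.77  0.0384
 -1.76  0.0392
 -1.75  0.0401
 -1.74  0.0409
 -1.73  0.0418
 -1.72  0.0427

€0.19

σ√T = 0.52 × 0.5000 = 0.2600
ln(S/K) + (r + σ²/2)T = ln(80/50) + (0.067 + 0.52²/2)·0.25 = 0.4700 + 0.0506 = 0.5206
d₁ = 0.5206 / 0.2600 = 2.0021 ≈ 2.00
d₂ = d₁ − σ√T = 2.0021 − 0.2600 = 1.7421 ≈ 1.74
e^(−rT) = e^(−0.067·0.25) = 0.9834
P = 50·0.9834·N(-1.74) − 80·N(-2.00) = 50·0.9834·0.0409 − 80·0.0228 = 2.0111 − 1.8240 = 0.1871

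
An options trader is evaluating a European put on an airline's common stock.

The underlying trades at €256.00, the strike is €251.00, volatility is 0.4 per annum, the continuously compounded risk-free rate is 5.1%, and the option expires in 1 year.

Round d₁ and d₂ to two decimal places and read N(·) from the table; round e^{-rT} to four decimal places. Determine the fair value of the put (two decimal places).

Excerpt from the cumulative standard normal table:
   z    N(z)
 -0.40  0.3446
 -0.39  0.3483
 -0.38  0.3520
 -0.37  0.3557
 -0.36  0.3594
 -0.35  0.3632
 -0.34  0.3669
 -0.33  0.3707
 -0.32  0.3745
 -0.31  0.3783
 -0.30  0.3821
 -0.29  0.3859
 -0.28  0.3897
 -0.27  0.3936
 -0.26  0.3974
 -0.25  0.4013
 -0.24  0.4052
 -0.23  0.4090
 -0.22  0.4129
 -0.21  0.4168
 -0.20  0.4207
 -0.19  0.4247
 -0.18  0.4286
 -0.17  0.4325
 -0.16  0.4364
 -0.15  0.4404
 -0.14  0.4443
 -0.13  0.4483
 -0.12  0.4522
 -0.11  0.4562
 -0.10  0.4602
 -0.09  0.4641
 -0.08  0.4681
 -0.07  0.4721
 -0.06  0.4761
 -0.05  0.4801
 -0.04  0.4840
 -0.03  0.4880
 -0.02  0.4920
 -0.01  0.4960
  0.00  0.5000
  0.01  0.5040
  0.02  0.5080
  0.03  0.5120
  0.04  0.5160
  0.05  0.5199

T = 1;  σ√T = 0.4000
d₁ = [ln(256/251) + (0.051 + ½·0.4²)·1] / (σ√T) = (0.0197 + 0.1310) / 0.4000 = 0.3768 ≈ 0.38
d₂ = 0.3768 − 0.4000 = -0.0232 ≈ -0.02
exp(−rT) = exp(−0.051·1) = 0.9503
N(−d₂) = N(0.02) = 0.5080;  N(−d₁) = N(-0.38) = 0.3520
P = 251·0.9503·0.5080 − 256·0.3520 = 121.1709 − 90.1120 = 31.0589

€31.06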